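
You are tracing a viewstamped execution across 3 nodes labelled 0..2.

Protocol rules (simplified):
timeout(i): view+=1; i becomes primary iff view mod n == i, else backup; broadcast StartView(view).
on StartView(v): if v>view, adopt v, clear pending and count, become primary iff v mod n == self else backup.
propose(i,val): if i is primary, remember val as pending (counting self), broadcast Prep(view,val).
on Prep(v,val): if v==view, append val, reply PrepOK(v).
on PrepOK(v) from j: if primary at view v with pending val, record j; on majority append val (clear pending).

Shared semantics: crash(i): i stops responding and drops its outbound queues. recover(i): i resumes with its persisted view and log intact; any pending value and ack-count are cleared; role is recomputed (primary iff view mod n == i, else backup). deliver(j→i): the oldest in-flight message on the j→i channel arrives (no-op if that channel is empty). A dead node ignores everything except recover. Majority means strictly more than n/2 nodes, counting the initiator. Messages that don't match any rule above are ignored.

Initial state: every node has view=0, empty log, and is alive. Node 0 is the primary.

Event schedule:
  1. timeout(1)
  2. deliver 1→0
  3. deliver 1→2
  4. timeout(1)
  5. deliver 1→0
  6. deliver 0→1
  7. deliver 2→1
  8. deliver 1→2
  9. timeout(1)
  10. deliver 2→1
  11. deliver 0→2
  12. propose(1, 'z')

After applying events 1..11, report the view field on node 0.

1. timeout(1):  <1:prim v1 ->
2. deliver 1→0:  <0:back v1 ->
3. deliver 1→2:  <2:back v1 ->
4. timeout(1):  <1:back v2 ->
5. deliver 1→0:  <0:back v2 ->
6. deliver 0→1:  nop
7. deliver 2→1:  nop
8. deliver 1→2:  <2:prim v2 ->
9. timeout(1):  <1:back v3 ->
10. deliver 2→1:  nop
11. deliver 0→2:  nop

2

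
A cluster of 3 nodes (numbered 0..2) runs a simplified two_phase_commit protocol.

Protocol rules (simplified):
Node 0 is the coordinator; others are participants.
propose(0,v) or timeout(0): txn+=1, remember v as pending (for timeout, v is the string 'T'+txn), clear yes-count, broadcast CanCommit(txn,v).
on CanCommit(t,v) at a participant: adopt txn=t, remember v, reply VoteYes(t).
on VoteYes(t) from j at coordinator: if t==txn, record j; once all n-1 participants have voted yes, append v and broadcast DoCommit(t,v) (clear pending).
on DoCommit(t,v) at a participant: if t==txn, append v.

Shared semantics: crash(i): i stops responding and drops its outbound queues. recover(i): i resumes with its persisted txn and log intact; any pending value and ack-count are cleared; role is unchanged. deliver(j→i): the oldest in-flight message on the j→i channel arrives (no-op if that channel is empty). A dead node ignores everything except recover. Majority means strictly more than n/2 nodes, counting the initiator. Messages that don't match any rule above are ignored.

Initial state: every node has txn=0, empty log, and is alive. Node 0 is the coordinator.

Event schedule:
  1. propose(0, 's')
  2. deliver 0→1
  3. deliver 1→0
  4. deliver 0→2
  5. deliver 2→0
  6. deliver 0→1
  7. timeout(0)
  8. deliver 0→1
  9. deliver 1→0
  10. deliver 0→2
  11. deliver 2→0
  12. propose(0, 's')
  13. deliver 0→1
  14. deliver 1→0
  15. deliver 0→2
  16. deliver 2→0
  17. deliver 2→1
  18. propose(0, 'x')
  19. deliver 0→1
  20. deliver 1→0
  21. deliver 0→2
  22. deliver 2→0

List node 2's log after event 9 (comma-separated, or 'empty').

step 1 propose(0,'s'): 0={coor,t=1,log=-}
step 2 deliver 0→1: 1={part,t=1,log=-}
step 3 deliver 1→0: —
step 4 deliver 0→2: 2={part,t=1,log=-}
step 5 deliver 2→0: 0={coor,t=1,log=s}
step 6 deliver 0→1: 1={part,t=1,log=s}
step 7 timeout(0): 0={coor,t=2,log=s}
step 8 deliver 0→1: 1={part,t=2,log=s}
step 9 deliver 1→0: —

empty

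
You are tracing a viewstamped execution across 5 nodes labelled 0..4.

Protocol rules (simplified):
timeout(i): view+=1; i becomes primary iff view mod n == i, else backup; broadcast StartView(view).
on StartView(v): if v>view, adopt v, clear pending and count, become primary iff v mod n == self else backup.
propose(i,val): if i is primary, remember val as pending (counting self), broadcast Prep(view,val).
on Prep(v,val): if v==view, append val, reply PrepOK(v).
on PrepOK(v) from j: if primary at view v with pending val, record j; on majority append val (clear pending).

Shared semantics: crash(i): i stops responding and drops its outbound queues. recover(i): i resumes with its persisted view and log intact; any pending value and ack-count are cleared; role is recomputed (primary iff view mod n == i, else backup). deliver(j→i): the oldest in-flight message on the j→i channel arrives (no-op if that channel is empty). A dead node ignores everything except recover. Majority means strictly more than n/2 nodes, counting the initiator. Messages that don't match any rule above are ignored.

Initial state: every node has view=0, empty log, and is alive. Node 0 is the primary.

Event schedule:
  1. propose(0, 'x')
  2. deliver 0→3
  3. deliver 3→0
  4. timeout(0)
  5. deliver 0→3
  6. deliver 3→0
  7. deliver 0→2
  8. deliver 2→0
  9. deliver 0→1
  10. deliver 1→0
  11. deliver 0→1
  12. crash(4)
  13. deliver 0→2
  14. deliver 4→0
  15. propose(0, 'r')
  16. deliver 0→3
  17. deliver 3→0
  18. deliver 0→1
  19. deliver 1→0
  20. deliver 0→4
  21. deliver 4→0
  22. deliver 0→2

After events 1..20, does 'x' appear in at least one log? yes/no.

after 1 — propose(0,'x'): ·
after 2 — deliver 0→3: n3:back/v0/[x]
after 3 — deliver 3→0: ·
after 4 — timeout(0): n0:back/v1/[-]
after 5 — deliver 0→3: n3:back/v1/[x]
after 6 — deliver 3→0: ·
after 7 — deliver 0→2: n2:back/v0/[x]
after 8 — deliver 2→0: ·
after 9 — deliver 0→1: n1:back/v0/[x]
after 10 — deliver 1→0: ·
after 11 — deliver 0→1: n1:prim/v1/[x]
after 12 — crash(4): n4:✗back/v0/[-]
after 13 — deliver 0→2: n2:back/v1/[x]
after 14 — deliver 4→0: ·
after 15 — propose(0,'r'): ·
after 16 — deliver 0→3: ·
after 17 — deliver 3→0: ·
after 18 — deliver 0→1: ·
after 19 — deliver 1→0: ·
after 20 — deliver 0→4: ·

yes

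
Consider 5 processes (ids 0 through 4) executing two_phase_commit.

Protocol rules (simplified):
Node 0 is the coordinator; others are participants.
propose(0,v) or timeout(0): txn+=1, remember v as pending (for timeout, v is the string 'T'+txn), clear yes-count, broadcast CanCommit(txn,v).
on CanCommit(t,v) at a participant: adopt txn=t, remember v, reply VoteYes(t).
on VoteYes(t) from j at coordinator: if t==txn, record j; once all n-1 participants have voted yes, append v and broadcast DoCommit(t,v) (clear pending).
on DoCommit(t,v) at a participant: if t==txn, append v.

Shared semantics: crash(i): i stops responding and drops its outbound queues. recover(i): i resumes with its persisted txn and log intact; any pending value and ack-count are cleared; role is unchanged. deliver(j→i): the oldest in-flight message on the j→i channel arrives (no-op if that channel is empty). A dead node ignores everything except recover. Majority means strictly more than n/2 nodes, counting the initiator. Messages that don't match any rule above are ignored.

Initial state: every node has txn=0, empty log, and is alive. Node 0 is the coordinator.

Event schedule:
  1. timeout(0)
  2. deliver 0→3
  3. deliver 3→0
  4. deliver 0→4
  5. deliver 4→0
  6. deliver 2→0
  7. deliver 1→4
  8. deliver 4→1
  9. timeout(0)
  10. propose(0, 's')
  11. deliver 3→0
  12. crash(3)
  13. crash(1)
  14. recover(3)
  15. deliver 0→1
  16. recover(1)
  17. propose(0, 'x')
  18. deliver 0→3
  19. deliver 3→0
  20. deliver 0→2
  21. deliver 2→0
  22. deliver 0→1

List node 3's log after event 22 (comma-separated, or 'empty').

after 1 — timeout(0): n0:coor/t1/[-]
after 2 — deliver 0→3: n3:part/t1/[-]
after 3 — deliver 3→0: ·
after 4 — deliver 0→4: n4:part/t1/[-]
after 5 — deliver 4→0: ·
after 6 — deliver 2→0: ·
after 7 — deliver 1→4: ·
after 8 — deliver 4→1: ·
after 9 — timeout(0): n0:coor/t2/[-]
after 10 — propose(0,'s'): n0:coor/t3/[-]
after 11 — deliver 3→0: ·
after 12 — crash(3): n3:✗part/t1/[-]
after 13 — crash(1): n1:✗part/t0/[-]
after 14 — recover(3): n3:part/t1/[-]
after 15 — deliver 0→1: ·
after 16 — recover(1): n1:part/t0/[-]
after 17 — propose(0,'x'): n0:coor/t4/[-]
after 18 — deliver 0→3: n3:part/t2/[-]
after 19 — deliver 3→0: ·
after 20 — deliver 0→2: n2:part/t1/[-]
after 21 — deliver 2→0: ·
after 22 — deliver 0→1: n1:part/t1/[-]

empty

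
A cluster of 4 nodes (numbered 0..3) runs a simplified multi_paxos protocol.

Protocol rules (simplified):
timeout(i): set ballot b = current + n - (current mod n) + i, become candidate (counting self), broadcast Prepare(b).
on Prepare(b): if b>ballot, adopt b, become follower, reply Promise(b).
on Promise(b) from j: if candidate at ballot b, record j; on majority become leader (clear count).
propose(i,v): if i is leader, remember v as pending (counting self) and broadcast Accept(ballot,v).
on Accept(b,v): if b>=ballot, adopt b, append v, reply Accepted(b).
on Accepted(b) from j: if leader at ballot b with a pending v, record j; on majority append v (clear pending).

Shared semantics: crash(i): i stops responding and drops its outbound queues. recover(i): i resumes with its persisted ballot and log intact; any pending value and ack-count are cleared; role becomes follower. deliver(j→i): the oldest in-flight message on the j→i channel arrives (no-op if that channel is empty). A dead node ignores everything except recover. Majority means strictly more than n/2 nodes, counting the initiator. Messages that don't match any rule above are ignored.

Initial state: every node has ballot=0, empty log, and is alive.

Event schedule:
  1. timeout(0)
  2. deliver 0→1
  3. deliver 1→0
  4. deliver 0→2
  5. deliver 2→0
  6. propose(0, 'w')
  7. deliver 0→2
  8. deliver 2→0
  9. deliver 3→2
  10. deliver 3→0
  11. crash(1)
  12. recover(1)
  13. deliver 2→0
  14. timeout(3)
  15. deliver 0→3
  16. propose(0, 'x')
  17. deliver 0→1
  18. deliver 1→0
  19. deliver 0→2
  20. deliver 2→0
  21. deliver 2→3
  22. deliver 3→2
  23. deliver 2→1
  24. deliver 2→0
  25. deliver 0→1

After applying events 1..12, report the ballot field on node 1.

[1] timeout(0) → N0(cand b4 [-])
[2] deliver 0→1 → N1(foll b4 [-])
[3] deliver 1→0 → ∅
[4] deliver 0→2 → N2(foll b4 [-])
[5] deliver 2→0 → N0(lead b4 [-])
[6] propose(0,'w') → ∅
[7] deliver 0→2 → N2(foll b4 [w])
[8] deliver 2→0 → ∅
[9] deliver 3→2 → ∅
[10] deliver 3→0 → ∅
[11] crash(1) → N1(✗foll b4 [-])
[12] recover(1) → N1(foll b4 [-])

4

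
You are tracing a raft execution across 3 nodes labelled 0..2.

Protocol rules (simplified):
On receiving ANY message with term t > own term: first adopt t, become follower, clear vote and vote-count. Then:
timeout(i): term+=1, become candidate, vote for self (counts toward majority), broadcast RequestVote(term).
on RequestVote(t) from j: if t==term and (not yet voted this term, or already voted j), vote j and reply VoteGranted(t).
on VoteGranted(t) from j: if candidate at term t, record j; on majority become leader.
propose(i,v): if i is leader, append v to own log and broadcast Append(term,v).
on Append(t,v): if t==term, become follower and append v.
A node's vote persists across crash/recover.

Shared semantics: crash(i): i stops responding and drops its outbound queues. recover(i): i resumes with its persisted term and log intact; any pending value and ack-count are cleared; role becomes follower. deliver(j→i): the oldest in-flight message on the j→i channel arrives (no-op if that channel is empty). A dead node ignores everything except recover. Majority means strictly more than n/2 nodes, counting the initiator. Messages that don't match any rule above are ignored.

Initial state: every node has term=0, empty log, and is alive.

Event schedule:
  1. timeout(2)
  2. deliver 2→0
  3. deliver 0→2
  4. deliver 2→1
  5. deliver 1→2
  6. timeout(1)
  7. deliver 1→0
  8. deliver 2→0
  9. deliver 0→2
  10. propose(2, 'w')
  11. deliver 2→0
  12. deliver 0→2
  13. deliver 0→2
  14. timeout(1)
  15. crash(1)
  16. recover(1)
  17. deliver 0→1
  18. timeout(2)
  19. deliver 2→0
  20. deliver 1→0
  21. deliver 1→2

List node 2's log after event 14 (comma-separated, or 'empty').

1. timeout(2):  <2:cand t1 ->
2. deliver 2→0:  <0:foll t1 ->
3. deliver 0→2:  <2:lead t1 ->
4. deliver 2→1:  <1:foll t1 ->
5. deliver 1→2:  nop
6. timeout(1):  <1:cand t2 ->
7. deliver 1→0:  <0:foll t2 ->
8. deliver 2→0:  nop
9. deliver 0→2:  nop
10. propose(2,'w'):  <2:lead t1 w>
11. deliver 2→0:  nop
12. deliver 0→2:  nop
13. deliver 0→2:  nop
14. timeout(1):  <1:cand t3 ->

w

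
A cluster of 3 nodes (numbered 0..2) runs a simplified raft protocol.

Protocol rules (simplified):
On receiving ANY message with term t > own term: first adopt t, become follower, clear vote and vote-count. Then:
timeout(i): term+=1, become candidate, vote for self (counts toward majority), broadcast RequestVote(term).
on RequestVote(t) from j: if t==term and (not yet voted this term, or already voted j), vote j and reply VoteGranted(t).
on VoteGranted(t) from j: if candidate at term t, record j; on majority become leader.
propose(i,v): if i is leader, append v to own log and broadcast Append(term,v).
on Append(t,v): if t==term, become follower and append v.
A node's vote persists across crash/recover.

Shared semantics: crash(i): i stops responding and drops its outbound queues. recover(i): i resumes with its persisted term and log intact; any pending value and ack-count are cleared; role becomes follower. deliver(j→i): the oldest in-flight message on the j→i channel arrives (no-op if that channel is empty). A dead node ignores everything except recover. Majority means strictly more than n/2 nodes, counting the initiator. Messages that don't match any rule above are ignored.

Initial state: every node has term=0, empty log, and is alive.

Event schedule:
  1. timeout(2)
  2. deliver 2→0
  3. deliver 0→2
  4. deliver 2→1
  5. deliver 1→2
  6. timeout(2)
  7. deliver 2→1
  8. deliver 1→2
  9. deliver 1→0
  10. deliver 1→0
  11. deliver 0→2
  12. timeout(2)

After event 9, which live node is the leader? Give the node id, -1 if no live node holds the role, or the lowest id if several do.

after 1 — timeout(2): n2:cand/t1/[-]
after 2 — deliver 2→0: n0:foll/t1/[-]
after 3 — deliver 0→2: n2:lead/t1/[-]
after 4 — deliver 2→1: n1:foll/t1/[-]
after 5 — deliver 1→2: ·
after 6 — timeout(2): n2:cand/t2/[-]
after 7 — deliver 2→1: n1:foll/t2/[-]
after 8 — deliver 1→2: n2:lead/t2/[-]
after 9 — deliver 1→0: ·

2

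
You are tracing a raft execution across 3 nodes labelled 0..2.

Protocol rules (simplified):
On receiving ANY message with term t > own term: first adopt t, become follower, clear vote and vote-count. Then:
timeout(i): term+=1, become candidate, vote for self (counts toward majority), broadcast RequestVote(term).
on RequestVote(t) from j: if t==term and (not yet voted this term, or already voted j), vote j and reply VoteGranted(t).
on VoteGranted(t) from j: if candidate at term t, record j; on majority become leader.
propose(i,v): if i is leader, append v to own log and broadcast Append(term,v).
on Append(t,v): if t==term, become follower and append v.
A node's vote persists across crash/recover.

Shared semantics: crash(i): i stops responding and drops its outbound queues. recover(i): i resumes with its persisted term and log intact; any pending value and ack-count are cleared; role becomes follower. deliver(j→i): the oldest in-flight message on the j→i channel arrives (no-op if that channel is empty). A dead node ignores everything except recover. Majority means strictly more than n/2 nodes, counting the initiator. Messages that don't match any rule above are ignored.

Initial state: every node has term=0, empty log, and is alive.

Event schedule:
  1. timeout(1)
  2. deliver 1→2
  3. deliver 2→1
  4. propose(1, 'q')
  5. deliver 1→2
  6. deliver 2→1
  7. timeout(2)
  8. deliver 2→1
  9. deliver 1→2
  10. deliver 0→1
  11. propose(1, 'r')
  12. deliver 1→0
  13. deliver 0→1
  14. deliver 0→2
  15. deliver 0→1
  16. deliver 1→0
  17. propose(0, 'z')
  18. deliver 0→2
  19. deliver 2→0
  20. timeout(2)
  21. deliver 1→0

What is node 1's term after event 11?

2

[1] timeout(1) → N1(cand t1 [-])
[2] deliver 1→2 → N2(foll t1 [-])
[3] deliver 2→1 → N1(lead t1 [-])
[4] propose(1,'q') → N1(lead t1 [q])
[5] deliver 1→2 → N2(foll t1 [q])
[6] deliver 2→1 → ∅
[7] timeout(2) → N2(cand t2 [q])
[8] deliver 2→1 → N1(foll t2 [q])
[9] deliver 1→2 → N2(lead t2 [q])
[10] deliver 0→1 → ∅
[11] propose(1,'r') → ∅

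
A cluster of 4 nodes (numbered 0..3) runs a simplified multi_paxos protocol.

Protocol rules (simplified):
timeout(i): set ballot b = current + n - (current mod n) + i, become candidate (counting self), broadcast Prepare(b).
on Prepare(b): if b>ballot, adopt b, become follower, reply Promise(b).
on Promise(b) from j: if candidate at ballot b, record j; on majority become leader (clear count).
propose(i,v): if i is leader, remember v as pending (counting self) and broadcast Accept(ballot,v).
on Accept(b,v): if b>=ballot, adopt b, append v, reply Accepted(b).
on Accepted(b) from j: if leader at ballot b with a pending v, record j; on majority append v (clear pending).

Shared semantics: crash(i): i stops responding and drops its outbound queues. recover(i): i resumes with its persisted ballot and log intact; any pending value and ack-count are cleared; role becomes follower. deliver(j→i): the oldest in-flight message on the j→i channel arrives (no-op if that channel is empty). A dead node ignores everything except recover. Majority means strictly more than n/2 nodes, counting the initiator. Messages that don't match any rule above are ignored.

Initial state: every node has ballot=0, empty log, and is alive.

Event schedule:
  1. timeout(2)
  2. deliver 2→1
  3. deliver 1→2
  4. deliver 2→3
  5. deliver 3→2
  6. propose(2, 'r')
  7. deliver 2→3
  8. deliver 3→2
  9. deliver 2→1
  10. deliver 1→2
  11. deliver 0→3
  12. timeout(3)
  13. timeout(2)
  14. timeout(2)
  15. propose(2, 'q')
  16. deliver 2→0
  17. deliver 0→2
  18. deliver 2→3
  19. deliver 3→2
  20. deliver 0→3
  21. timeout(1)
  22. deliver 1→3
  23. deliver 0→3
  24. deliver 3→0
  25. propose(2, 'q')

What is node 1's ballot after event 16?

after 1 — timeout(2): n2:cand/b6/[-]
after 2 — deliver 2→1: n1:foll/b6/[-]
after 3 — deliver 1→2: ·
after 4 — deliver 2→3: n3:foll/b6/[-]
after 5 — deliver 3→2: n2:lead/b6/[-]
after 6 — propose(2,'r'): ·
after 7 — deliver 2→3: n3:foll/b6/[r]
after 8 — deliver 3→2: ·
after 9 — deliver 2→1: n1:foll/b6/[r]
after 10 — deliver 1→2: n2:lead/b6/[r]
after 11 — deliver 0→3: ·
after 12 — timeout(3): n3:cand/b11/[r]
after 13 — timeout(2): n2:cand/b10/[r]
after 14 — timeout(2): n2:cand/b14/[r]
after 15 — propose(2,'q'): ·
after 16 — deliver 2→0: n0:foll/b6/[-]

6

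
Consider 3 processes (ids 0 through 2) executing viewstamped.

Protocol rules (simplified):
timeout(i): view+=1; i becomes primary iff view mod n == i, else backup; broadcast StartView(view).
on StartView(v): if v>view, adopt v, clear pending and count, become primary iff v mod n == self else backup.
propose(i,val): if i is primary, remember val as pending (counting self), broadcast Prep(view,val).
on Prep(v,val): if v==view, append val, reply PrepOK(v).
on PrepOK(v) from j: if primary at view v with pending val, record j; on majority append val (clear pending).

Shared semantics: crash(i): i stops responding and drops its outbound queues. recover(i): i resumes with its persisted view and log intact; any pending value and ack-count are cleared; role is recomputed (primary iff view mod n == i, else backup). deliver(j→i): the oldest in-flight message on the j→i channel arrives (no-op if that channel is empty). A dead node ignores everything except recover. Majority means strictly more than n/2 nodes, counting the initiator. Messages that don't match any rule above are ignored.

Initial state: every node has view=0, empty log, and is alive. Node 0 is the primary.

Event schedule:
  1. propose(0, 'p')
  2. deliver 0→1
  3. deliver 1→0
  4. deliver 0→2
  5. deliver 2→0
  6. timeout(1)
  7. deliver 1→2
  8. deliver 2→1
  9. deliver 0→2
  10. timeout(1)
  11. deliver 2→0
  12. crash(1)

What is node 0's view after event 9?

[1] propose(0,'p') → ∅
[2] deliver 0→1 → N1(back v0 [p])
[3] deliver 1→0 → N0(prim v0 [p])
[4] deliver 0→2 → N2(back v0 [p])
[5] deliver 2→0 → ∅
[6] timeout(1) → N1(prim v1 [p])
[7] deliver 1→2 → N2(back v1 [p])
[8] deliver 2→1 → ∅
[9] deliver 0→2 → ∅

0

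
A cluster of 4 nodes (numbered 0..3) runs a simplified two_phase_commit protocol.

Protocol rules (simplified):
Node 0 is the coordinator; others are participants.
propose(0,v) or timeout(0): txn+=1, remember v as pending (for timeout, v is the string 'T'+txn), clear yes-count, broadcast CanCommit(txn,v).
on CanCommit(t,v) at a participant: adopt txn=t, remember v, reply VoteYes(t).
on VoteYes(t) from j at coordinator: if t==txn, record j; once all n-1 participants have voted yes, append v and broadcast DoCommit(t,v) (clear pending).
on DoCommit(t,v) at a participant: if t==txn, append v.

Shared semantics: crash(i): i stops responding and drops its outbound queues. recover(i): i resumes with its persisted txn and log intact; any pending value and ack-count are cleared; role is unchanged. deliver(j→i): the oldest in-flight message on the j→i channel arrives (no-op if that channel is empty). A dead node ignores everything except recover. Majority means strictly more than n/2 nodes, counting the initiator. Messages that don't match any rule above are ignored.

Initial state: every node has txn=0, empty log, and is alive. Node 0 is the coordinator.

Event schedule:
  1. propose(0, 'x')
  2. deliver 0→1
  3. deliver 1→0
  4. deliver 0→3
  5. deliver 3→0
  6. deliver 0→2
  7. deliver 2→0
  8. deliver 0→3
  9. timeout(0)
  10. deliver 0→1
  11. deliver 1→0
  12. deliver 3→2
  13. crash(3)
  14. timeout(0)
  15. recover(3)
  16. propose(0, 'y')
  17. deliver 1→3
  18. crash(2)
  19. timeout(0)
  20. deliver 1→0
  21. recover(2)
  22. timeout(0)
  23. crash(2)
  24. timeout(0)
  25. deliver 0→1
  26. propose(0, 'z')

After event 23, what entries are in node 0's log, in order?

x

[1] propose(0,'x') → N0(coor t1 [-])
[2] deliver 0→1 → N1(part t1 [-])
[3] deliver 1→0 → ∅
[4] deliver 0→3 → N3(part t1 [-])
[5] deliver 3→0 → ∅
[6] deliver 0→2 → N2(part t1 [-])
[7] deliver 2→0 → N0(coor t1 [x])
[8] deliver 0→3 → N3(part t1 [x])
[9] timeout(0) → N0(coor t2 [x])
[10] deliver 0→1 → N1(part t1 [x])
[11] deliver 1→0 → ∅
[12] deliver 3→2 → ∅
[13] crash(3) → N3(✗part t1 [x])
[14] timeout(0) → N0(coor t3 [x])
[15] recover(3) → N3(part t1 [x])
[16] propose(0,'y') → N0(coor t4 [x])
[17] deliver 1→3 → ∅
[18] crash(2) → N2(✗part t1 [-])
[19] timeout(0) → N0(coor t5 [x])
[20] deliver 1→0 → ∅
[21] recover(2) → N2(part t1 [-])
[22] timeout(0) → N0(coor t6 [x])
[23] crash(2) → N2(✗part t1 [-])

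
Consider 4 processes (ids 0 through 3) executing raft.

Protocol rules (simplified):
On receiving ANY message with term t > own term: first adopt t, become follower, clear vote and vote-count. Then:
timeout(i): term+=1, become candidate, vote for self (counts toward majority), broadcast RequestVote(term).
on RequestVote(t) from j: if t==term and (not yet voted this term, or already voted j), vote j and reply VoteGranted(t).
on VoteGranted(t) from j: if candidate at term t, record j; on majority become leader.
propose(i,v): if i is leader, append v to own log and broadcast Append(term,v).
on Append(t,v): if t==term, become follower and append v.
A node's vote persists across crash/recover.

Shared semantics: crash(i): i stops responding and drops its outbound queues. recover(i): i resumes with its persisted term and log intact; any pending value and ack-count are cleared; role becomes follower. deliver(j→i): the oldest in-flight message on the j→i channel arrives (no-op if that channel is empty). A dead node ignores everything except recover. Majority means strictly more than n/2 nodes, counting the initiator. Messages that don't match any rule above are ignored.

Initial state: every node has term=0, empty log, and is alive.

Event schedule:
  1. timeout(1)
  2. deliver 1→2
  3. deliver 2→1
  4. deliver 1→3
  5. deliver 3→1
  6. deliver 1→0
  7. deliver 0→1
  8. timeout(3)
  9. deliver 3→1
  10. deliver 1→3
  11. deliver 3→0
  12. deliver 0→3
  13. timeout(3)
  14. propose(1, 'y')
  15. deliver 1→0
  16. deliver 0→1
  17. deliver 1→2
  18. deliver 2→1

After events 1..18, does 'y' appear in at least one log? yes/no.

[1] timeout(1) → N1(cand t1 [-])
[2] deliver 1→2 → N2(foll t1 [-])
[3] deliver 2→1 → ∅
[4] deliver 1→3 → N3(foll t1 [-])
[5] deliver 3→1 → N1(lead t1 [-])
[6] deliver 1→0 → N0(foll t1 [-])
[7] deliver 0→1 → ∅
[8] timeout(3) → N3(cand t2 [-])
[9] deliver 3→1 → N1(foll t2 [-])
[10] deliver 1→3 → ∅
[11] deliver 3→0 → N0(foll t2 [-])
[12] deliver 0→3 → N3(lead t2 [-])
[13] timeout(3) → N3(cand t3 [-])
[14] propose(1,'y') → ∅
[15] deliver 1→0 → ∅
[16] deliver 0→1 → ∅
[17] deliver 1→2 → ∅
[18] deliver 2→1 → ∅

no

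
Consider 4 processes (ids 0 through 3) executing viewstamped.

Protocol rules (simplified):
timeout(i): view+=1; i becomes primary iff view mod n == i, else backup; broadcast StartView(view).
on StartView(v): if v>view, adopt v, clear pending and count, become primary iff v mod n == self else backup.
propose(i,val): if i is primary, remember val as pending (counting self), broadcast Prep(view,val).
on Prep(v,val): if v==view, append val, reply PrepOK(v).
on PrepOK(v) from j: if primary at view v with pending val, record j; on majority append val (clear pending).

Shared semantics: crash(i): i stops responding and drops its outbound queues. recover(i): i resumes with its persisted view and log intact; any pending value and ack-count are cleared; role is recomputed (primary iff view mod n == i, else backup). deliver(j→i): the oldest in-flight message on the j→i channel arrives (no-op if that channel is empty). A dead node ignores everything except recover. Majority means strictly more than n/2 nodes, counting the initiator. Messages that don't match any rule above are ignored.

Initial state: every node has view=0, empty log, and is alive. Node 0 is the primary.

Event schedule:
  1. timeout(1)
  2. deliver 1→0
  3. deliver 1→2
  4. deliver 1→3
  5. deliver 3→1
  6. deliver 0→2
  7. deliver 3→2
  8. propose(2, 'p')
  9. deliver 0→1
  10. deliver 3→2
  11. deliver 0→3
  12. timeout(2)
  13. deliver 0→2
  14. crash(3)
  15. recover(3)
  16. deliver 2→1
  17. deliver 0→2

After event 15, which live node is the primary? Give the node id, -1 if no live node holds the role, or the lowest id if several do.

[1] timeout(1) → N1(prim v1 [-])
[2] deliver 1→0 → N0(back v1 [-])
[3] deliver 1→2 → N2(back v1 [-])
[4] deliver 1→3 → N3(back v1 [-])
[5] deliver 3→1 → ∅
[6] deliver 0→2 → ∅
[7] deliver 3→2 → ∅
[8] propose(2,'p') → ∅
[9] deliver 0→1 → ∅
[10] deliver 3→2 → ∅
[11] deliver 0→3 → ∅
[12] timeout(2) → N2(prim v2 [-])
[13] deliver 0→2 → ∅
[14] crash(3) → N3(✗back v1 [-])
[15] recover(3) → N3(back v1 [-])

1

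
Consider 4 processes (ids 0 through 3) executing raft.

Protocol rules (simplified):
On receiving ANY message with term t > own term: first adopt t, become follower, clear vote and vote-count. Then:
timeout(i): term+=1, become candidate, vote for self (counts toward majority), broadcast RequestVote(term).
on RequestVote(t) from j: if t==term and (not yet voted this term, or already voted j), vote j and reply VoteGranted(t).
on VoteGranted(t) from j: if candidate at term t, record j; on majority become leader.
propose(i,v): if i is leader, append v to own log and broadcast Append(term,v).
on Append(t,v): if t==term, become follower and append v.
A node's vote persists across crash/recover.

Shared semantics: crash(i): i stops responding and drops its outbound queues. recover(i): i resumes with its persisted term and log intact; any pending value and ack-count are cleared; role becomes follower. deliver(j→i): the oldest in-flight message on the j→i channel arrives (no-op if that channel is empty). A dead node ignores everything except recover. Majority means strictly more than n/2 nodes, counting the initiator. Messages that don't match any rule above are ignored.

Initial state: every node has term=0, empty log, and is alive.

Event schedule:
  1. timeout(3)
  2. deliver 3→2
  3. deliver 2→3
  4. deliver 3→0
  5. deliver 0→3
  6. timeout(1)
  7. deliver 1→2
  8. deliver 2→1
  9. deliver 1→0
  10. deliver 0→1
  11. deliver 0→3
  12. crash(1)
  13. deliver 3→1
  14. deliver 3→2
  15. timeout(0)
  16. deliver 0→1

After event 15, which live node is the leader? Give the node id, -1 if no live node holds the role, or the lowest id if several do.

3

1. timeout(3):  <3:cand t1 ->
2. deliver 3→2:  <2:foll t1 ->
3. deliver 2→3:  nop
4. deliver 3→0:  <0:foll t1 ->
5. deliver 0→3:  <3:lead t1 ->
6. timeout(1):  <1:cand t1 ->
7. deliver 1→2:  nop
8. deliver 2→1:  nop
9. deliver 1→0:  nop
10. deliver 0→1:  nop
11. deliver 0→3:  nop
12. crash(1):  <1:✗cand t1 ->
13. deliver 3→1:  nop
14. deliver 3→2:  nop
15. timeout(0):  <0:cand t2 ->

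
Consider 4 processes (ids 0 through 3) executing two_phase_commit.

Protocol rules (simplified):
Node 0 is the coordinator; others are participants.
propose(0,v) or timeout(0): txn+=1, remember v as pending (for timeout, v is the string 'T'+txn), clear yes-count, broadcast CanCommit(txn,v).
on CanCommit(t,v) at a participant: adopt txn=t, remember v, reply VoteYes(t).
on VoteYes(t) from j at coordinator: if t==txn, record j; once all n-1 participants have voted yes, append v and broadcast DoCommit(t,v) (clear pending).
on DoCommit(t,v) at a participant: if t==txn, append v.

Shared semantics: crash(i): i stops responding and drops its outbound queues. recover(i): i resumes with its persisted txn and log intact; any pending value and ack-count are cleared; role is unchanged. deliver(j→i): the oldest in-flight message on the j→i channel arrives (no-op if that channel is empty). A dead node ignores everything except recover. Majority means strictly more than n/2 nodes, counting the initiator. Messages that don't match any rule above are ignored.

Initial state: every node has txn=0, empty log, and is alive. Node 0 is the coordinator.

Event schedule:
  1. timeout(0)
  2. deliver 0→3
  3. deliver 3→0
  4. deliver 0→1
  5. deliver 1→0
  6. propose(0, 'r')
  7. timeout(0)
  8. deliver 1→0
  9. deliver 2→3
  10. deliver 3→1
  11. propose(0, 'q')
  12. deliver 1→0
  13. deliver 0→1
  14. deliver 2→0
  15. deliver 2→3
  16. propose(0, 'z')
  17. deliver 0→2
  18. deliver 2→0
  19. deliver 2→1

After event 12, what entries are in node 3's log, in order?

after 1 — timeout(0): n0:coor/t1/[-]
after 2 — deliver 0→3: n3:part/t1/[-]
after 3 — deliver 3→0: ·
after 4 — deliver 0→1: n1:part/t1/[-]
after 5 — deliver 1→0: ·
after 6 — propose(0,'r'): n0:coor/t2/[-]
after 7 — timeout(0): n0:coor/t3/[-]
after 8 — deliver 1→0: ·
after 9 — deliver 2→3: ·
after 10 — deliver 3→1: ·
after 11 — propose(0,'q'): n0:coor/t4/[-]
after 12 — deliver 1→0: ·

empty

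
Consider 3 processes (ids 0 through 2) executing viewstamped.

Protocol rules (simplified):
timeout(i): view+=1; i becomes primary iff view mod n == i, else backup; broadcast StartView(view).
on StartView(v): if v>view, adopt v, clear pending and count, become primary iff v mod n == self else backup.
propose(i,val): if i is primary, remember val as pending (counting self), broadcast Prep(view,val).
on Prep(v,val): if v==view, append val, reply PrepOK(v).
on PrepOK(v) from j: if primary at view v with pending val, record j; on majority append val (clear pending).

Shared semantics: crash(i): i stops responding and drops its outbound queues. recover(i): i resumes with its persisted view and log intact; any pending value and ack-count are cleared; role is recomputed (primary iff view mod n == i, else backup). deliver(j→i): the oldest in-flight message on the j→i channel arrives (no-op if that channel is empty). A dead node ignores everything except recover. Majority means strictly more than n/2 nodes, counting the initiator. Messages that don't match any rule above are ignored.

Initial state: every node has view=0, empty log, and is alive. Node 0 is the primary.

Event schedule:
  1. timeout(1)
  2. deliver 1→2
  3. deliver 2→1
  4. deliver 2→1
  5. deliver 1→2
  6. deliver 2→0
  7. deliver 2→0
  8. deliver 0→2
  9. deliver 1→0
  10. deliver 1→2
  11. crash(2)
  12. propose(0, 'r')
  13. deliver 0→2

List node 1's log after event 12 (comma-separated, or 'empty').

empty

[1] timeout(1) → N1(prim v1 [-])
[2] deliver 1→2 → N2(back v1 [-])
[3] deliver 2→1 → ∅
[4] deliver 2→1 → ∅
[5] deliver 1→2 → ∅
[6] deliver 2→0 → ∅
[7] deliver 2→0 → ∅
[8] deliver 0→2 → ∅
[9] deliver 1→0 → N0(back v1 [-])
[10] deliver 1→2 → ∅
[11] crash(2) → N2(✗back v1 [-])
[12] propose(0,'r') → ∅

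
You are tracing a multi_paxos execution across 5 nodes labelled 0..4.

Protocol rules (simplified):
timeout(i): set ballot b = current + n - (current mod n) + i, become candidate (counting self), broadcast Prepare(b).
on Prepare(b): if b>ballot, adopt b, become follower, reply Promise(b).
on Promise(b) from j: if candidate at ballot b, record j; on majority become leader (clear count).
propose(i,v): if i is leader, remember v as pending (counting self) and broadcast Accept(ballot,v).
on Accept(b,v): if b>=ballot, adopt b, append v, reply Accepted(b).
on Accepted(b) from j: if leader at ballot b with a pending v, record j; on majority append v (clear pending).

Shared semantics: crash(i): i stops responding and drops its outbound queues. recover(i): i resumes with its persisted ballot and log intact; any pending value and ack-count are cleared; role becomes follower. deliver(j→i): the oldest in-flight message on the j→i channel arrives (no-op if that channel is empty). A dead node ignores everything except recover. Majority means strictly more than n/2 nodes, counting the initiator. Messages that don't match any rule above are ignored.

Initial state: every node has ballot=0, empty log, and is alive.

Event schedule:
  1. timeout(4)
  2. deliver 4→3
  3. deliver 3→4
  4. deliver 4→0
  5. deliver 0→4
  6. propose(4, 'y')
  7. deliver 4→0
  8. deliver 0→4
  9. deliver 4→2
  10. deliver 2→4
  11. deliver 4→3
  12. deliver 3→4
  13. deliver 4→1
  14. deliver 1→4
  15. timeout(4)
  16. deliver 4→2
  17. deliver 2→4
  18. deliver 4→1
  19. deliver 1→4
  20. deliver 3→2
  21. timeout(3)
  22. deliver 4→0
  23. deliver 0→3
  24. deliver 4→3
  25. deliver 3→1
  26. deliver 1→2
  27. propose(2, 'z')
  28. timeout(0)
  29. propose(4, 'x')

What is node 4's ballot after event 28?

1. timeout(4):  <4:cand b9 ->
2. deliver 4→3:  <3:foll b9 ->
3. deliver 3→4:  nop
4. deliver 4→0:  <0:foll b9 ->
5. deliver 0→4:  <4:lead b9 ->
6. propose(4,'y'):  nop
7. deliver 4→0:  <0:foll b9 y>
8. deliver 0→4:  nop
9. deliver 4→2:  <2:foll b9 ->
10. deliver 2→4:  nop
11. deliver 4→3:  <3:foll b9 y>
12. deliver 3→4:  <4:lead b9 y>
13. deliver 4→1:  <1:foll b9 ->
14. deliver 1→4:  nop
15. timeout(4):  <4:cand b14 y>
16. deliver 4→2:  <2:foll b9 y>
17. deliver 2→4:  nop
18. deliver 4→1:  <1:foll b9 y>
19. deliver 1→4:  nop
20. deliver 3→2:  nop
21. timeout(3):  <3:cand b13 y>
22. deliver 4→0:  <0:foll b14 y>
23. deliver 0→3:  nop
24. deliver 4→3:  <3:foll b14 y>
25. deliver 3→1:  <1:foll b13 y>
26. deliver 1→2:  nop
27. propose(2,'z'):  nop
28. timeout(0):  <0:cand b15 y>

14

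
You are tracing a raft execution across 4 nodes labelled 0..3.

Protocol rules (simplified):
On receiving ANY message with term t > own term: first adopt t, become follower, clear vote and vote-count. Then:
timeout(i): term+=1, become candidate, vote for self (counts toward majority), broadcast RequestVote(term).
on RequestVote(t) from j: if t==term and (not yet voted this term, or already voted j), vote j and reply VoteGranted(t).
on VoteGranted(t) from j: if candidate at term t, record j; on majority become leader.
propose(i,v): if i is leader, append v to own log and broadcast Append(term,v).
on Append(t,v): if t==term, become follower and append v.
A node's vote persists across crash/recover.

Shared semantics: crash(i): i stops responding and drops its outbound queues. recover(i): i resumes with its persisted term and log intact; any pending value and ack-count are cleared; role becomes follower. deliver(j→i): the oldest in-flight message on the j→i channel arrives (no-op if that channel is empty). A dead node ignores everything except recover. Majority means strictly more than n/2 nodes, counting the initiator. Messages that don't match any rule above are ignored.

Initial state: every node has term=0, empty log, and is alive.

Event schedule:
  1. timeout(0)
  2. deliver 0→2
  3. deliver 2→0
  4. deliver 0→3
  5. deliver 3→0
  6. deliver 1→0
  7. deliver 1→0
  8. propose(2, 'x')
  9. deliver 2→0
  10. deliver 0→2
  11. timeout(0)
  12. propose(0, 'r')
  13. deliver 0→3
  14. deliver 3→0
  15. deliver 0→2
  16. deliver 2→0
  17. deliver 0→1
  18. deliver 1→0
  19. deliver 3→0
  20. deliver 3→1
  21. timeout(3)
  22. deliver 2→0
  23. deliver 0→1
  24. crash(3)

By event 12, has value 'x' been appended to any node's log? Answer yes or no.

no

after 1 — timeout(0): n0:cand/t1/[-]
after 2 — deliver 0→2: n2:foll/t1/[-]
after 3 — deliver 2→0: ·
after 4 — deliver 0→3: n3:foll/t1/[-]
after 5 — deliver 3→0: n0:lead/t1/[-]
after 6 — deliver 1→0: ·
after 7 — deliver 1→0: ·
after 8 — propose(2,'x'): ·
after 9 — deliver 2→0: ·
after 10 — deliver 0→2: ·
after 11 — timeout(0): n0:cand/t2/[-]
after 12 — propose(0,'r'): ·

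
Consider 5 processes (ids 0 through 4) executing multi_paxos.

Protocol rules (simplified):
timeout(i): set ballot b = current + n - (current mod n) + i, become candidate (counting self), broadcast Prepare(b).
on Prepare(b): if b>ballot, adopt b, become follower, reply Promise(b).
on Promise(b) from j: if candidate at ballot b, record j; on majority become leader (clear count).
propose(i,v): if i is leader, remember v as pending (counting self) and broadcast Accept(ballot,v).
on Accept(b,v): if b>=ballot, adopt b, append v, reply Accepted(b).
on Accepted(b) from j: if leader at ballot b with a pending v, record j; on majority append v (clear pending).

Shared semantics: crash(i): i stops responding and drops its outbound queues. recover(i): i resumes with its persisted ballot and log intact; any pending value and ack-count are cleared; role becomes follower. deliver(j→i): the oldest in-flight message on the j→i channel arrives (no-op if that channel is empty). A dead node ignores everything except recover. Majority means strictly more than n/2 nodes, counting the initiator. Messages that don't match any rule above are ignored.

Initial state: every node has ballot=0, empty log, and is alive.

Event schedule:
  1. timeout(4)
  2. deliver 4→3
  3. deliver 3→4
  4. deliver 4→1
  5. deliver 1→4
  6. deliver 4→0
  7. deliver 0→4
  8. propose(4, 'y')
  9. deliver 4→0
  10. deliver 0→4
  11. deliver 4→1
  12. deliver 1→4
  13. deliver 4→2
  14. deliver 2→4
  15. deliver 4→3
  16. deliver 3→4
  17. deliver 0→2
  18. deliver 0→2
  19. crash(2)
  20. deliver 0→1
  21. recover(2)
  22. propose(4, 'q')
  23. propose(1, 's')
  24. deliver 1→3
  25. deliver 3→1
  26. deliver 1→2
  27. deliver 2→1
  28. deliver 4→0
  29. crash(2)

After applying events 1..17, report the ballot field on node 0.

9

[1] timeout(4) → N4(cand b9 [-])
[2] deliver 4→3 → N3(foll b9 [-])
[3] deliver 3→4 → ∅
[4] deliver 4→1 → N1(foll b9 [-])
[5] deliver 1→4 → N4(lead b9 [-])
[6] deliver 4→0 → N0(foll b9 [-])
[7] deliver 0→4 → ∅
[8] propose(4,'y') → ∅
[9] deliver 4→0 → N0(foll b9 [y])
[10] deliver 0→4 → ∅
[11] deliver 4→1 → N1(foll b9 [y])
[12] deliver 1→4 → N4(lead b9 [y])
[13] deliver 4→2 → N2(foll b9 [-])
[14] deliver 2→4 → ∅
[15] deliver 4→3 → N3(foll b9 [y])
[16] deliver 3→4 → ∅
[17] deliver 0→2 → ∅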